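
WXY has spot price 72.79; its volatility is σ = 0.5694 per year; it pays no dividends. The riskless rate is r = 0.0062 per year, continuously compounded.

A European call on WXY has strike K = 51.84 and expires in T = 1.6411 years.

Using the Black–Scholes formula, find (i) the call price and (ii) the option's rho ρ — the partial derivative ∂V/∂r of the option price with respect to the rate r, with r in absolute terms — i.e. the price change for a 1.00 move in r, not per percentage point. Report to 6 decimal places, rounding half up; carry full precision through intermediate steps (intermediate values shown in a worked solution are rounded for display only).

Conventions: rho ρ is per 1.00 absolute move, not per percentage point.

price = 30.282534
ρ = 45.946712

σ√T = 0.5694·√1.6411 = 0.729432
d₁ = (ln(S/K) + (r+σ²/2)T) / (σ√T) = (ln(72.79/51.84) + (0.0062+0.5694²/2)·1.6411) / 0.729432 = (0.339417 + 0.276211) / 0.729432 = 0.843981
d₂ = d₁ − σ√T = 0.843981 − 0.729432 = 0.114549
e^{−rT} = 0.989877
N(d₁) = 0.800660,  N(d₂) = 0.545599
Call price V = S·N(d₁) − K·e^{−rT}·N(d₂) = 58.280043 − 27.997509 = 30.282534
ρ = K·T·e^{−rT}·N(d₂) = 45.946712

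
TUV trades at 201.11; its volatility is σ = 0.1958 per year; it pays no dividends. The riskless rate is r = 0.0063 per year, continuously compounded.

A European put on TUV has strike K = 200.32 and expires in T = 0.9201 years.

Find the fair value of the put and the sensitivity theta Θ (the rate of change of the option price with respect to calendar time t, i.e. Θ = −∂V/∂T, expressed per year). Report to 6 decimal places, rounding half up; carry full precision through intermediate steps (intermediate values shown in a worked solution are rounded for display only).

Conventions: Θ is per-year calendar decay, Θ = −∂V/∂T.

σ√T = 0.1958·√0.9201 = 0.187815
d₁ = (ln(S/K) + (r+σ²/2)T) / (σ√T) = (ln(201.11/200.32) + (0.0063+0.1958²/2)·0.9201) / 0.187815 = (0.003936 + 0.023434) / 0.187815 = 0.145727
d₂ = d₁ − σ√T = 0.145727 − 0.187815 = -0.042088
e^{−rT} = 0.994220
N(−d₁) = 0.442068,  N(−d₂) = 0.516786
Put price V = K·e^{−rT}·N(−d₂) − S·N(−d₁) = 102.924133 − 88.904351 = 14.019782
φ(d₁) = (1/√(2π))·e^{−d₁²/2} = 0.394729
Θ = −S·φ(d₁)·σ/(2√T) + r·K·e^{−rT}·N(−d₂) = −8.102097 + 0.648422 = -7.453675

price = 14.019782
Θ = -7.453675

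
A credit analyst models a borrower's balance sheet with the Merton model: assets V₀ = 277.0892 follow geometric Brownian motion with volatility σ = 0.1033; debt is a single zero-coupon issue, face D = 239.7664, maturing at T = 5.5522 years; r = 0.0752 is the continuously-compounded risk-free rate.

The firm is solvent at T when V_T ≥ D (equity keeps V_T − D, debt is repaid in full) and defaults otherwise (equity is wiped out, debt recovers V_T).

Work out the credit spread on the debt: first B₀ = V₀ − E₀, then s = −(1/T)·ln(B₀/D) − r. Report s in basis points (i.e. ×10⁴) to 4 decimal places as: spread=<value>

spread=2.0553

Apply the equity-as-call identities (strike 239.7664, horizon 5.5522 years):
d₁ = [ln(V₀/D) + (r + σ²/2)T] / (σ√T)
   = [ln(277.0892/239.7664) + (0.0752 + 0.5·0.1033²)·5.5522] / (0.1033·√5.5522)
   = [0.144674 + 0.447149] / 0.243407 = 2.431415
d₂ = d₁ − σ√T = 2.431415 − 0.243407 = 2.188008
N(d₁) = 0.992480,  N(d₂) = 0.985666,  e^(−rT) = 0.658675
E₀ = V₀·N(d₁) − D·e^(−rT)·N(d₂)
   = 277.0892·0.992480 − 239.7664·0.658675·0.985666 = 119.341243
B₀ = V₀ − E₀ = 277.0892 − 119.341243 = 157.747957
spread = −(1/T)·ln(B₀/D) − r = −(1/5.5522)·ln(157.747957/239.7664) − 0.0752 = 0.00020553
in basis points: 0.00020553 × 10⁴ = 2.0553 bp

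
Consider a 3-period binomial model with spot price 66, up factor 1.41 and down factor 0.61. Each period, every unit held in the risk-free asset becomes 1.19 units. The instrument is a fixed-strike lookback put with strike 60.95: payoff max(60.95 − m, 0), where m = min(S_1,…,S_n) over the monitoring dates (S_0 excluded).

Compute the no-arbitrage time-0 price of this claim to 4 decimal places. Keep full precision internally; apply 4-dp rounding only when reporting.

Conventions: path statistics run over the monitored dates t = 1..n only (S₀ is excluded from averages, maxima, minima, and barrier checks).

price = 5.5977

Risk-neutral up-probability p* = (R−d)/(u−d) = (1.19−0.61)/(1.41−0.61) = 0.7250; the claim prices as the p*-weighted sum of path payoffs discounted by R^3.
Enumerate all 2^3 = 8 price paths (U = up ×1.41, D = down ×0.61); each path with k up-moves has probability p*^k·(1−p*)^(3−k).
DDD: m=14.9807, payoff=45.9693, prob=0.020797
UDD: m=34.6276, payoff=26.3224, prob=0.054828
DUD: m=34.6276, payoff=26.3224, prob=0.054828
UUD: m=80.0409, payoff=0.0000, prob=0.144547
DDU: m=24.5586, payoff=36.3914, prob=0.054828
UDU: m=56.7666, payoff=4.1834, prob=0.144547
DUU: m=40.2600, payoff=20.6900, prob=0.144547
UUU: m=93.0600, payoff=0.0000, prob=0.381078
Price = Σ prob·payoff / R^3 = 9.433074 / 1.685159 = 5.5977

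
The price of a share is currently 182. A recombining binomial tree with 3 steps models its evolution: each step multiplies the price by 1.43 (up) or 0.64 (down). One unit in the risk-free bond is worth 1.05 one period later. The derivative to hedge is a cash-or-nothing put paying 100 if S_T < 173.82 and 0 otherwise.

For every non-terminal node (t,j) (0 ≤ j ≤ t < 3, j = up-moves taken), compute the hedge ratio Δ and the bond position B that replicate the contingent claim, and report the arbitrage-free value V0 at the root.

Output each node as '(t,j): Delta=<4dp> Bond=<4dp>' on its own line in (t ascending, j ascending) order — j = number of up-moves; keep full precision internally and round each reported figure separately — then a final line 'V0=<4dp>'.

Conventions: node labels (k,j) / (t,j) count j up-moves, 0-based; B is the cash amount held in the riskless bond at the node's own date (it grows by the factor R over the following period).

(0,0): Delta=-0.3150 Bond=98.0569
(1,0): Delta=-0.5371 Bond=128.8386
(1,1): Delta=-0.2228 Bond=78.9745
(2,0): Delta=0.0000 Bond=95.2381
(2,1): Delta=-0.7600 Bond=172.3930
(2,2): Delta=0.0000 Bond=0.0000
V0=40.7328

Risk-neutral probability p* = (R−d)/(u−d) = (1.05−0.64)/(1.43−0.64) = 0.5190.
At maturity the claim pays: V(3,0)=100.0000, V(3,1)=100.0000, V(3,2)=0.0000, V(3,3)=0.0000
(2,0): S=74.5472. Δ = (V_up−V_dn)/(S_up−S_dn) = (100.0000−100.0000)/(106.6025−47.7102) = 0.0000. V = [p*·100.0000 + (1−p*)·100.0000]/1.05 = 95.2381. B = V − Δ·S = 95.2381.
(2,1): S=166.5664. Δ = (V_up−V_dn)/(S_up−S_dn) = (0.0000−100.0000)/(238.1900−106.6025) = -0.7600. V = [p*·0.0000 + (1−p*)·100.0000]/1.05 = 45.8107. B = V − Δ·S = 172.3930.
(2,2): S=372.1718. Δ = (V_up−V_dn)/(S_up−S_dn) = (0.0000−0.0000)/(532.2057−238.1900) = 0.0000. V = [p*·0.0000 + (1−p*)·0.0000]/1.05 = 0.0000. B = V − Δ·S = 0.0000.
(1,0): S=116.4800. Δ = (V_up−V_dn)/(S_up−S_dn) = (45.8107−95.2381)/(166.5664−74.5472) = -0.5371. V = [p*·45.8107 + (1−p*)·95.2381]/1.05 = 66.2723. B = V − Δ·S = 128.8386.
(1,1): S=260.2600. Δ = (V_up−V_dn)/(S_up−S_dn) = (0.0000−45.8107)/(372.1718−166.5664) = -0.2228. V = [p*·0.0000 + (1−p*)·45.8107]/1.05 = 20.9862. B = V − Δ·S = 78.9745.
(0,0): S=182.0000. Δ = (V_up−V_dn)/(S_up−S_dn) = (20.9862−66.2723)/(260.2600−116.4800) = -0.3150. V = [p*·20.9862 + (1−p*)·66.2723]/1.05 = 40.7328. B = V − Δ·S = 98.0569.
Verification: the root portfolio costs Δ(0,0)·S0 + B(0,0) = 40.7328, matching V0.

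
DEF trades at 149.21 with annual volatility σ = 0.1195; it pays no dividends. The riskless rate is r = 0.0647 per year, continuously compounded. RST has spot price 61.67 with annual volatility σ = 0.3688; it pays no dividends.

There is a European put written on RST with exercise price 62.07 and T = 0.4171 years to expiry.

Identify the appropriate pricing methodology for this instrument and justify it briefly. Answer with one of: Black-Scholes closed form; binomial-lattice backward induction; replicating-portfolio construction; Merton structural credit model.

framework: Black-Scholes closed form

Key observation: the strike-62.07 put on RST is European-exercise on a continuously-modelled lognormal underlying, so its value is a single closed-form evaluation.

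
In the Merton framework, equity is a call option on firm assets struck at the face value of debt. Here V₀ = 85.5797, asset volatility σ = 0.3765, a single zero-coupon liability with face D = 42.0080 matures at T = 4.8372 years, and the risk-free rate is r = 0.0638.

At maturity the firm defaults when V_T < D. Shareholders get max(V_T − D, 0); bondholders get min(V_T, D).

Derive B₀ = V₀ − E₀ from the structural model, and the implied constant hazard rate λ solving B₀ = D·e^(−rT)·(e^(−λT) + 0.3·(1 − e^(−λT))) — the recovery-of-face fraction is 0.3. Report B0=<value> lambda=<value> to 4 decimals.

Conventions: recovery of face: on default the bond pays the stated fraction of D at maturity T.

With assets at 85.5797 and a single debt payment of 42.0080 at 4.8372 years:
d₁ = [ln(V₀/D) + (r + σ²/2)T] / (σ√T)
   = [ln(85.5797/42.0080) + (0.0638 + 0.5·0.3765²)·4.8372] / (0.3765·√4.8372)
   = [0.711588 + 0.651455] / 0.828060 = 1.646068
d₂ = d₁ − σ√T = 1.646068 − 0.828060 = 0.818007
N(d₁) = 0.950125,  N(d₂) = 0.793323,  e^(−rT) = 0.734465
E₀ = V₀·N(d₁) − D·e^(−rT)·N(d₂)
   = 85.5797·0.950125 − 42.0080·0.734465·0.793323 = 56.834699
B₀ = V₀ − E₀ = 85.5797 − 56.834699 = 28.745001
e^(−λT) = (B₀·e^(rT)/D − 0.3)/(1 − 0.3) = (28.7450·1.361536/42.0080 − 0.3)/0.7 = 0.90237737
λ = −ln(0.90237737)/4.8372 = 0.021236

B0=28.7450 lambda=0.0212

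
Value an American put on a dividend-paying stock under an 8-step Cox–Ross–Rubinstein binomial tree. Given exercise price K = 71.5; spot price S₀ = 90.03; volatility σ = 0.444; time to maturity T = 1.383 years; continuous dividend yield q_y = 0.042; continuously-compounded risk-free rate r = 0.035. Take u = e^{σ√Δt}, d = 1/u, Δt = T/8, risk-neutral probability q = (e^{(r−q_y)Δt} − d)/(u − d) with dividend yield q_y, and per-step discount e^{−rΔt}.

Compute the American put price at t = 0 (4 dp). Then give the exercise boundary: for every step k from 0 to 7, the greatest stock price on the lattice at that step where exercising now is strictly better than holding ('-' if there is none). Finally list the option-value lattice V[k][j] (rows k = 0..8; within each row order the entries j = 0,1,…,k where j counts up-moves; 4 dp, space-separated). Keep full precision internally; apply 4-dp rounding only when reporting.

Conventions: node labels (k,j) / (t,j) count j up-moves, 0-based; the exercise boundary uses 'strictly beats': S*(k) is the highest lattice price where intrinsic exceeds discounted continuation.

Δt=0.17288  u=1.20275  d=0.83143  q=0.45072  discount=0.99397
step 8 (expiry): payoffs max(K−S,0) = 50.9413 41.7598 28.4779 9.2643 0.0000 0.0000 0.0000 0.0000 0.0000
step 7: (k=7,j=0): S=24.7269, K−S=46.7731, hold=46.5207 ⇒ V=46.7731 exercise | (k=7,j=1): S=35.7699, K−S=35.7301, hold=35.5576 ⇒ V=35.7301 exercise | (k=7,j=2): S=51.7446, K−S=19.7554, hold=19.6984 ⇒ V=19.7554 exercise | (k=7,j=3): S=74.8537, K−S=0.0000, hold=5.0580 ⇒ V=5.0580 continue | (k=7,j=4): S=108.2832, K−S=0.0000, hold=0.0000 ⇒ V=0.0000 continue | (k=7,j=5): S=156.6423, K−S=0.0000, hold=0.0000 ⇒ V=0.0000 continue | (k=7,j=6): S=226.5985, K−S=0.0000, hold=0.0000 ⇒ V=0.0000 continue | (k=7,j=7): S=327.7970, K−S=0.0000, hold=0.0000 ⇒ V=0.0000 continue  boundary S*=51.7446
step 6: (k=6,j=0): S=29.7402, K−S=41.7598, hold=41.5437 ⇒ V=41.7598 exercise | (k=6,j=1): S=43.0221, K−S=28.4779, hold=28.3579 ⇒ V=28.4779 exercise | (k=6,j=2): S=62.2357, K−S=9.2643, hold=13.0517 ⇒ V=13.0517 continue | (k=6,j=3): S=90.0300, K−S=0.0000, hold=2.7615 ⇒ V=2.7615 continue | (k=6,j=4): S=130.2372, K−S=0.0000, hold=0.0000 ⇒ V=0.0000 continue | (k=6,j=5): S=188.4010, K−S=0.0000, hold=0.0000 ⇒ V=0.0000 continue | (k=6,j=6): S=272.5405, K−S=0.0000, hold=0.0000 ⇒ V=0.0000 continue  boundary S*=43.0221
step 5: (k=5,j=0): S=35.7699, K−S=35.7301, hold=35.5576 ⇒ V=35.7301 exercise | (k=5,j=1): S=51.7446, K−S=19.7554, hold=21.3952 ⇒ V=21.3952 continue | (k=5,j=2): S=74.8537, K−S=0.0000, hold=8.3629 ⇒ V=8.3629 continue | (k=5,j=3): S=108.2832, K−S=0.0000, hold=1.5077 ⇒ V=1.5077 continue | (k=5,j=4): S=156.6423, K−S=0.0000, hold=0.0000 ⇒ V=0.0000 continue | (k=5,j=5): S=226.5985, K−S=0.0000, hold=0.0000 ⇒ V=0.0000 continue  boundary S*=35.7699
step 4: (k=4,j=0): S=43.0221, K−S=28.4779, hold=29.0925 ⇒ V=29.0925 continue | (k=4,j=1): S=62.2357, K−S=9.2643, hold=15.4276 ⇒ V=15.4276 continue | (k=4,j=2): S=90.0300, K−S=0.0000, hold=5.2413 ⇒ V=5.2413 continue | (k=4,j=3): S=130.2372, K−S=0.0000, hold=0.8231 ⇒ V=0.8231 continue | (k=4,j=4): S=188.4010, K−S=0.0000, hold=0.0000 ⇒ V=0.0000 continue  boundary S*=-
step 3: (k=3,j=0): S=51.7446, K−S=19.7554, hold=22.7951 ⇒ V=22.7951 continue | (k=3,j=1): S=74.8537, K−S=0.0000, hold=10.7711 ⇒ V=10.7711 continue | (k=3,j=2): S=108.2832, K−S=0.0000, hold=3.2303 ⇒ V=3.2303 continue | (k=3,j=3): S=156.6423, K−S=0.0000, hold=0.4494 ⇒ V=0.4494 continue  boundary S*=-
step 2: (k=2,j=0): S=62.2357, K−S=9.2643, hold=17.2708 ⇒ V=17.2708 continue | (k=2,j=1): S=90.0300, K−S=0.0000, hold=7.3278 ⇒ V=7.3278 continue | (k=2,j=2): S=130.2372, K−S=0.0000, hold=1.9650 ⇒ V=1.9650 continue  boundary S*=-
step 1: (k=1,j=0): S=74.8537, K−S=0.0000, hold=12.7121 ⇒ V=12.7121 continue | (k=1,j=1): S=108.2832, K−S=0.0000, hold=4.8811 ⇒ V=4.8811 continue  boundary S*=-
step 0: (k=0,j=0): S=90.0300, K−S=0.0000, hold=9.1271 ⇒ V=9.1271 continue  boundary S*=-

price = 9.1271
boundary = - - - - - 35.7699 43.0221 51.7446
tree:
9.1271
12.7121 4.8811
17.2708 7.3278 1.9650
22.7951 10.7711 3.2303 0.4494
29.0925 15.4276 5.2413 0.8231 0.0000
35.7301 21.3952 8.3629 1.5077 0.0000 0.0000
41.7598 28.4779 13.0517 2.7615 0.0000 0.0000 0.0000
46.7731 35.7301 19.7554 5.0580 0.0000 0.0000 0.0000 0.0000
50.9413 41.7598 28.4779 9.2643 0.0000 0.0000 0.0000 0.0000 0.0000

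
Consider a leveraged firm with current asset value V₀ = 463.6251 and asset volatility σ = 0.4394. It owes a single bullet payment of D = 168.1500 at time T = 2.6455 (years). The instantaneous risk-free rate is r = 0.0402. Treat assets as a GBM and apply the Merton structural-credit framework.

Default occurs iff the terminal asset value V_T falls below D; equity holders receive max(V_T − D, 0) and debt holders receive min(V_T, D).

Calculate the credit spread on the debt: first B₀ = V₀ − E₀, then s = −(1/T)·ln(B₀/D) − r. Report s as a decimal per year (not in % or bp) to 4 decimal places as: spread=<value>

spread=0.0115

Work the structural quantities from V₀ = 463.6251 against face 168.1500:
d₁ = [ln(V₀/D) + (r + σ²/2)T] / (σ√T)
   = [ln(463.6251/168.1500) + (0.0402 + 0.5·0.4394²)·2.6455] / (0.4394·√2.6455)
   = [1.014220 + 0.361736] / 0.714684 = 1.925265
d₂ = d₁ − σ√T = 1.925265 − 0.714684 = 1.210581
N(d₁) = 0.972902,  N(d₂) = 0.886972,  e^(−rT) = 0.899111
E₀ = V₀·N(d₁) − D·e^(−rT)·N(d₂)
   = 463.6251·0.972902 − 168.1500·0.899111·0.886972 = 316.964458
B₀ = V₀ − E₀ = 463.6251 − 316.964458 = 146.660642
spread = −(1/T)·ln(B₀/D) − r = −(1/2.6455)·ln(146.660642/168.1500) − 0.0402 = 0.01148591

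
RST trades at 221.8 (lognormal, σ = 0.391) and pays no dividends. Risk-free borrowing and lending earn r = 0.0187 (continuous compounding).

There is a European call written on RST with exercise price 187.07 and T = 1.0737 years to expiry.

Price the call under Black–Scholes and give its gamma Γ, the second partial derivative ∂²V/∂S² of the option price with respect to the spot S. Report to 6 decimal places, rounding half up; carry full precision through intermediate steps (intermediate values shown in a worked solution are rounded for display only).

price = 55.208837
Γ = 0.003541

σ√T = 0.391·√1.0737 = 0.405152
d₁ = (ln(S/K) + (r+σ²/2)T) / (σ√T) = (ln(221.8/187.07) + (0.0187+0.391²/2)·1.0737) / 0.405152 = (0.170293 + 0.102152) / 0.405152 = 0.672452
d₂ = d₁ − σ√T = 0.672452 − 0.405152 = 0.267300
e^{−rT} = 0.980122
N(d₁) = 0.749352,  N(d₂) = 0.605381
Call price V = S·N(d₁) − K·e^{−rT}·N(d₂) = 166.206296 − 110.997460 = 55.208837
φ(d₁) = (1/√(2π))·e^{−d₁²/2} = 0.318213
Γ = φ(d₁) / (S·σ·√T) = 0.003541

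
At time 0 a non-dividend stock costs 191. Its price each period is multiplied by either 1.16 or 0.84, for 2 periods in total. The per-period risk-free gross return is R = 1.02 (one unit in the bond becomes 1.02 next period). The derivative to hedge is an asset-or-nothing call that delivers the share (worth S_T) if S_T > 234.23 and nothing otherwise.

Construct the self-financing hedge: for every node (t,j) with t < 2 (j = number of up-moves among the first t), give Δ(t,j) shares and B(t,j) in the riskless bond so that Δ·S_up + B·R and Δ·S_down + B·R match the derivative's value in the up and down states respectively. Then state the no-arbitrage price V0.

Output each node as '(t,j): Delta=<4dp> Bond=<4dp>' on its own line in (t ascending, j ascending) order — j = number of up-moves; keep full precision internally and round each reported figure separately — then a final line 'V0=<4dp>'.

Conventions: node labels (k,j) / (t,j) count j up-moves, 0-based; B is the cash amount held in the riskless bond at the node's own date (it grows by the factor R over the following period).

The replicating-portfolio and risk-neutral prices coincide; use p* = (1.02−0.84)/(1.16−0.84) = 0.5625 for the latter.
At maturity the claim pays: V(2,0)=0.0000, V(2,1)=0.0000, V(2,2)=257.0096
Node (1,0) S=160.4400: V=(p*·0.0000+(1−p*)·0.0000)/1.02=0.0000; Δ=(0.0000−0.0000)/(186.1104−134.7696)=0.0000; B=V−Δ·S=0.0000
Node (1,1) S=221.5600: V=(p*·257.0096+(1−p*)·0.0000)/1.02=141.7332; Δ=(257.0096−0.0000)/(257.0096−186.1104)=3.6250; B=V−Δ·S=-661.4218
Node (0,0) S=191.0000: V=(p*·141.7332+(1−p*)·0.0000)/1.02=78.1617; Δ=(141.7332−0.0000)/(221.5600−160.4400)=2.3189; B=V−Δ·S=-364.7546
Verification: the root portfolio costs Δ(0,0)·S0 + B(0,0) = 78.1617, matching V0.

(0,0): Delta=2.3189 Bond=-364.7546
(1,0): Delta=0.0000 Bond=0.0000
(1,1): Delta=3.6250 Bond=-661.4218
V0=78.1617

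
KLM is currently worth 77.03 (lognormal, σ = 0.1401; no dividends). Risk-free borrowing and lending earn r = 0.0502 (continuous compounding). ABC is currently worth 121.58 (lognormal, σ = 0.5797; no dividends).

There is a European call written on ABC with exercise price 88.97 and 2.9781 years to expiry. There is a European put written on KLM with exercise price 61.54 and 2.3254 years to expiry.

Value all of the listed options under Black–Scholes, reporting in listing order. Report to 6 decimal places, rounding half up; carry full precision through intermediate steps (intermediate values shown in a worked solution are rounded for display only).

[ABC call K=88.97]
σ√T = 0.5797·√2.9781 = 1.000398
d₁ = (ln(S/K) + (r+σ²/2)T) / (σ√T) = (ln(121.58/88.97) + (0.0502+0.5797²/2)·2.9781) / 1.000398 = (0.312273 + 0.649899) / 1.000398 = 0.961789
d₂ = d₁ − σ√T = 0.961789 − 1.000398 = -0.038609
e^{−rT} = 0.861138
N(d₁) = 0.831922,  N(d₂) = 0.484601
price = S·N(d₁) − K·e^{−rT}·N(d₂) = 101.145106 − 37.127920 = 64.017186
[KLM put K=61.54]
σ√T = 0.1401·√2.3254 = 0.213642
d₁ = (ln(S/K) + (r+σ²/2)T) / (σ√T) = (ln(77.03/61.54) + (0.0502+0.1401²/2)·2.3254) / 0.213642 = (0.224508 + 0.139557) / 0.213642 = 1.704084
d₂ = d₁ − σ√T = 1.704084 − 0.213642 = 1.490442
e^{−rT} = 0.889821
N(−d₁) = 0.044183,  N(−d₂) = 0.068054
price = K·e^{−rT}·N(−d₂) − S·N(−d₁) = 3.726612 − 3.403395 = 0.323218

price(ABC call K=88.97) = 64.017186
price(KLM put K=61.54) = 0.323218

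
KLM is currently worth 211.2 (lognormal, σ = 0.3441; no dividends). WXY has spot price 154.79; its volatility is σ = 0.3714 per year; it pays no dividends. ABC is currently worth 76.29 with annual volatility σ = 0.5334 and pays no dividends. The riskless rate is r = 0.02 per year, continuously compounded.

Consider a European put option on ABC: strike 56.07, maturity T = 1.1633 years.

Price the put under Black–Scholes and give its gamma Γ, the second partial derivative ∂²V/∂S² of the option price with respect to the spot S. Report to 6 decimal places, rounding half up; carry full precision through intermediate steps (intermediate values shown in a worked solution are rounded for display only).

σ√T = 0.5334·√1.1633 = 0.575306
d₁ = (ln(S/K) + (r+σ²/2)T) / (σ√T) = (ln(76.29/56.07) + (0.02+0.5334²/2)·1.1633) / 0.575306 = (0.307941 + 0.188754) / 0.575306 = 0.863359
d₂ = d₁ − σ√T = 0.863359 − 0.575306 = 0.288053
e^{−rT} = 0.977003
N(−d₁) = 0.193970,  N(−d₂) = 0.386653
Put price V = K·e^{−rT}·N(−d₂) − S·N(−d₁) = 21.181067 − 14.797981 = 6.383086
φ(d₁) = (1/√(2π))·e^{−d₁²/2} = 0.274822
Γ = φ(d₁) / (S·σ·√T) = 0.006262

price = 6.383086
Γ = 0.006262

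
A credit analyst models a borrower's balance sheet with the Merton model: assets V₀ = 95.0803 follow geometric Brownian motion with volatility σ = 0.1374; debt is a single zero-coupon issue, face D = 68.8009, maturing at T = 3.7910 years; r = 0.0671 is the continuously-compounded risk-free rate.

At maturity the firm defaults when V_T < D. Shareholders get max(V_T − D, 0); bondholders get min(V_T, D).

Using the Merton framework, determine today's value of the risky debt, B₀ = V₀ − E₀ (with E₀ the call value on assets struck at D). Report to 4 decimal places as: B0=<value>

Equity is a call on the firm's assets struck at D = 68.8009:
d₁ = [ln(V₀/D) + (r + σ²/2)T] / (σ√T)
   = [ln(95.0803/68.8009) + (0.0671 + 0.5·0.1374²)·3.7910] / (0.1374·√3.7910)
   = [0.323505 + 0.290161] / 0.267525 = 2.293867
d₂ = d₁ − σ√T = 2.293867 − 0.267525 = 2.026343
N(d₁) = 0.989101,  N(d₂) = 0.978635,  e^(−rT) = 0.775400
E₀ = V₀·N(d₁) − D·e^(−rT)·N(d₂)
   = 95.0803·0.989101 − 68.8009·0.775400·0.978635 = 41.835564
B₀ = V₀ − E₀ = 95.0803 − 41.835564 = 53.244736

B0=53.2447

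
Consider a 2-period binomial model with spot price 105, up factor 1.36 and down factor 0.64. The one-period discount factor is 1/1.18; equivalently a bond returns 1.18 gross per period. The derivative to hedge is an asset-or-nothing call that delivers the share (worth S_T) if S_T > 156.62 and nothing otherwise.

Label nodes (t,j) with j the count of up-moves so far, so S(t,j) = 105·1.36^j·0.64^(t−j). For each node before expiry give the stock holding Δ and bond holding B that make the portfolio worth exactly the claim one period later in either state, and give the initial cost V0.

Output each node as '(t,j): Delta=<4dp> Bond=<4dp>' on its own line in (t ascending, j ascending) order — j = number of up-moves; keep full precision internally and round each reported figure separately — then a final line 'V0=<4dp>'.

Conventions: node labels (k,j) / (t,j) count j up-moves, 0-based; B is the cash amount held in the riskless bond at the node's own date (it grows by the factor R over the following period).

Risk-neutral probability p* = (R−d)/(u−d) = (1.18−0.64)/(1.36−0.64) = 0.7500.
Expiry values: V(2,0)=0.0000, V(2,1)=0.0000, V(2,2)=194.2080
  t=1,j=0: stock 67.2000 → up 91.3920 (V=0.0000), down 43.0080 (V=0.0000). Price 0.0000; hedge Δ=0.0000, bond B=0.0000.
  t=1,j=1: stock 142.8000 → up 194.2080 (V=194.2080), down 91.3920 (V=0.0000). Price 123.4373; hedge Δ=1.8889, bond B=-146.2960.
  t=0,j=0: stock 105.0000 → up 142.8000 (V=123.4373), down 67.2000 (V=0.0000). Price 78.4559; hedge Δ=1.6328, bond B=-92.9848.
Sanity check at the root: Δ(0,0)·S0 + B(0,0) reproduces V0 = 78.4559.

(0,0): Delta=1.6328 Bond=-92.9848
(1,0): Delta=0.0000 Bond=0.0000
(1,1): Delta=1.8889 Bond=-146.2960
V0=78.4559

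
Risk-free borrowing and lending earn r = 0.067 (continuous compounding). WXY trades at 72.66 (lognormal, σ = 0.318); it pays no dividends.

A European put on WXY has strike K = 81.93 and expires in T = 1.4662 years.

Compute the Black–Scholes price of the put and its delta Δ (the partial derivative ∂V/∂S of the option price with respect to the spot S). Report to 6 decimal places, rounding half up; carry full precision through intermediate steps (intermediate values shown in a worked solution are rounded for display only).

price = 12.035501
Δ = -0.445985

σ√T = 0.318·√1.4662 = 0.385056
d₁ = (ln(S/K) + (r+σ²/2)T) / (σ√T) = (ln(72.66/81.93) + (0.067+0.318²/2)·1.4662) / 0.385056 = (-0.120074 + 0.172369) / 0.385056 = 0.135812
d₂ = d₁ − σ√T = 0.135812 − 0.385056 = -0.249244
e^{−rT} = 0.906436
N(−d₁) = 0.445985,  N(−d₂) = 0.598414
Put price V = K·e^{−rT}·N(−d₂) − S·N(−d₁) = 44.440767 − 32.405266 = 12.035501
Δ = −N(−d₁) = -0.445985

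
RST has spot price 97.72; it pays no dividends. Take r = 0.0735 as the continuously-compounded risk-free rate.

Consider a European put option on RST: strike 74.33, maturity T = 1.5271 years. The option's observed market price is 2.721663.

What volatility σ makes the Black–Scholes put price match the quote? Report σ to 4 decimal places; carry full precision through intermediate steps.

sigma = 0.3190

At σ = 0.3190 the Black–Scholes value reproduces the quote:
σ√T = 0.319·√1.5271 = 0.394207
d₁ = (ln(S/K) + (r+σ²/2)T) / (σ√T) = (ln(97.72/74.33) + (0.0735+0.319²/2)·1.5271) / 0.394207 = (0.273592 + 0.189941) / 0.394207 = 1.175862
d₂ = d₁ − σ√T = 1.175862 − 0.394207 = 0.781655
e^{−rT} = 0.893828
N(−d₁) = 0.119825,  N(−d₂) = 0.217209
V = K·e^{−rT}·N(−d₂) − S·N(−d₁) = 14.430967 − 11.709303 = 2.721663 (equal to the quote); since ∂V/∂σ > 0 for all σ, the implied volatility is unique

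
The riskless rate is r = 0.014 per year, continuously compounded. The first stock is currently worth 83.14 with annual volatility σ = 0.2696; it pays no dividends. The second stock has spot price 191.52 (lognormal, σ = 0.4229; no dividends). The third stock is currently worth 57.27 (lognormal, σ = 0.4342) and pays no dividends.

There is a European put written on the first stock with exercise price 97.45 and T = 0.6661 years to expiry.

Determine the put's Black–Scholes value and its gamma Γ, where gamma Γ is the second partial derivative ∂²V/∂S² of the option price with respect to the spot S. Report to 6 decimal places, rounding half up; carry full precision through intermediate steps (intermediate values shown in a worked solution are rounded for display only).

price = 16.311874
Γ = 0.018545

σ√T = 0.2696·√0.6661 = 0.220034
d₁ = (ln(S/K) + (r+σ²/2)T) / (σ√T) = (ln(83.14/97.45) + (0.014+0.2696²/2)·0.6661) / 0.220034 = (-0.158813 + 0.033533) / 0.220034 = -0.569370
d₂ = d₁ − σ√T = -0.569370 − 0.220034 = -0.789404
e^{−rT} = 0.990718
N(−d₁) = 0.715447,  N(−d₂) = 0.785062
Put price V = K·e^{−rT}·N(−d₂) − S·N(−d₁) = 75.794167 − 59.482293 = 16.311874
φ(d₁) = (1/√(2π))·e^{−d₁²/2} = 0.339246
Γ = φ(d₁) / (S·σ·√T) = 0.018545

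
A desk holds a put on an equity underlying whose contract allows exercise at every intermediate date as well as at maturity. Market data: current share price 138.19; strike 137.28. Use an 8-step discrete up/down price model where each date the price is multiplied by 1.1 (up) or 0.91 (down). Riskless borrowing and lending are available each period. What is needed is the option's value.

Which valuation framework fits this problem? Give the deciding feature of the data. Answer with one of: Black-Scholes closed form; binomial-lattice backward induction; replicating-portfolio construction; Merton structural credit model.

framework: binomial-lattice backward induction

Key observation: the exercise right at every one of the 8 steps is what matters: each node needs max(137.28 − S, continuation), which only the stepwise tree valuation starting from spot 138.19 delivers.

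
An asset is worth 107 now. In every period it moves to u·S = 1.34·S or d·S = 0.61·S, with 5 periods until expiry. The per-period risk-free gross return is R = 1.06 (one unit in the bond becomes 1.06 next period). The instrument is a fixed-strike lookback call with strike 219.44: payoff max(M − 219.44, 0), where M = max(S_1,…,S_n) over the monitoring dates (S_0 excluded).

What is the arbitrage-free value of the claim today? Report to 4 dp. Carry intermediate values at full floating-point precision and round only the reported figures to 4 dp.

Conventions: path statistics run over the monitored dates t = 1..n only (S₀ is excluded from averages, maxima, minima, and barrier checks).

price = 23.9009

Risk-neutral up-probability p* = (R−d)/(u−d) = (1.06−0.61)/(1.34−0.61) = 0.6164; the claim prices as the p*-weighted sum of path payoffs discounted by R^5.
Enumerate all 2^5 = 32 price paths (U = up ×1.34, D = down ×0.61); each path with k up-moves has probability p*^k·(1−p*)^(5−k).
DDDDD: M=65.2700, payoff=0.0000, prob=0.008302
UDDDD: M=143.3800, payoff=0.0000, prob=0.013342
DUDDD: M=87.4618, payoff=0.0000, prob=0.013342
UUDDD: M=192.1292, payoff=0.0000, prob=0.021443
DDUDD: M=65.2700, payoff=0.0000, prob=0.013342
UDUDD: M=143.3800, payoff=0.0000, prob=0.021443
DUUDD: M=117.1988, payoff=0.0000, prob=0.021443
UUUDD: M=257.4531, payoff=38.0131, prob=0.034462
DDDUD: M=65.2700, payoff=0.0000, prob=0.013342
UDDUD: M=143.3800, payoff=0.0000, prob=0.021443
DUDUD: M=87.4618, payoff=0.0000, prob=0.021443
UUDUD: M=192.1292, payoff=0.0000, prob=0.034462
DDUUD: M=71.4913, payoff=0.0000, prob=0.021443
UDUUD: M=157.0464, payoff=0.0000, prob=0.034462
DUUUD: M=157.0464, payoff=0.0000, prob=0.034462
UUUUD: M=344.9872, payoff=125.5472, prob=0.055385
DDDDU: M=65.2700, payoff=0.0000, prob=0.013342
UDDDU: M=143.3800, payoff=0.0000, prob=0.021443
DUDDU: M=87.4618, payoff=0.0000, prob=0.021443
UUDDU: M=192.1292, payoff=0.0000, prob=0.034462
DDUDU: M=65.2700, payoff=0.0000, prob=0.021443
UDUDU: M=143.3800, payoff=0.0000, prob=0.034462
DUUDU: M=117.1988, payoff=0.0000, prob=0.034462
UUUDU: M=257.4531, payoff=38.0131, prob=0.055385
DDDUU: M=65.2700, payoff=0.0000, prob=0.021443
UDDUU: M=143.3800, payoff=0.0000, prob=0.034462
DUDUU: M=95.7983, payoff=0.0000, prob=0.034462
UUDUU: M=210.4422, payoff=0.0000, prob=0.055385
DDUUU: M=95.7983, payoff=0.0000, prob=0.034462
UDUUU: M=210.4422, payoff=0.0000, prob=0.055385
DUUUU: M=210.4422, payoff=0.0000, prob=0.055385
UUUUU: M=462.2828, payoff=242.8428, prob=0.089012
Price = Σ prob·payoff / R^5 = 31.984739 / 1.338226 = 23.9009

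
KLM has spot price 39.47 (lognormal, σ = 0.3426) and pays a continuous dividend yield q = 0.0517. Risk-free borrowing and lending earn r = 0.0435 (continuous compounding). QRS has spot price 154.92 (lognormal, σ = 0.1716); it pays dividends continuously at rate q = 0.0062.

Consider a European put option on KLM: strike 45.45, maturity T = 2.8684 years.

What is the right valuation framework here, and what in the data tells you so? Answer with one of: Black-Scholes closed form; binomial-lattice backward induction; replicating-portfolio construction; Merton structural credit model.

Key observation: the instrument is a plain European put (strike 45.45) on a lognormal asset; the exact continuous-time formula applies directly.

framework: Black-Scholes closed form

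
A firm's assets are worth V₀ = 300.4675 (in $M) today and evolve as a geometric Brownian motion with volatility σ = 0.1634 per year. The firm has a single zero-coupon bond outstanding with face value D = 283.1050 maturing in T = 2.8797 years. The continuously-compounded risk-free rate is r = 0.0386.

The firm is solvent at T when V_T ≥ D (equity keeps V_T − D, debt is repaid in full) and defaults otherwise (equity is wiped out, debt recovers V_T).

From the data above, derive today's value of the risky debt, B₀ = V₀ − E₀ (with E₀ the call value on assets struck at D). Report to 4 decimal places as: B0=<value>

B0=240.8068

With assets at 300.4675 and a single debt payment of 283.1050 at 2.8797 years:
d₁ = [ln(V₀/D) + (r + σ²/2)T] / (σ√T)
   = [ln(300.4675/283.1050) + (0.0386 + 0.5·0.1634²)·2.8797] / (0.1634·√2.8797)
   = [0.059522 + 0.149600] / 0.277285 = 0.754177
d₂ = d₁ − σ√T = 0.754177 − 0.277285 = 0.476892
N(d₁) = 0.774628,  N(d₂) = 0.683281,  e^(−rT) = 0.894799
E₀ = V₀·N(d₁) − D·e^(−rT)·N(d₂)
   = 300.4675·0.774628 − 283.1050·0.894799·0.683281 = 59.660673
B₀ = V₀ − E₀ = 300.4675 − 59.660673 = 240.806827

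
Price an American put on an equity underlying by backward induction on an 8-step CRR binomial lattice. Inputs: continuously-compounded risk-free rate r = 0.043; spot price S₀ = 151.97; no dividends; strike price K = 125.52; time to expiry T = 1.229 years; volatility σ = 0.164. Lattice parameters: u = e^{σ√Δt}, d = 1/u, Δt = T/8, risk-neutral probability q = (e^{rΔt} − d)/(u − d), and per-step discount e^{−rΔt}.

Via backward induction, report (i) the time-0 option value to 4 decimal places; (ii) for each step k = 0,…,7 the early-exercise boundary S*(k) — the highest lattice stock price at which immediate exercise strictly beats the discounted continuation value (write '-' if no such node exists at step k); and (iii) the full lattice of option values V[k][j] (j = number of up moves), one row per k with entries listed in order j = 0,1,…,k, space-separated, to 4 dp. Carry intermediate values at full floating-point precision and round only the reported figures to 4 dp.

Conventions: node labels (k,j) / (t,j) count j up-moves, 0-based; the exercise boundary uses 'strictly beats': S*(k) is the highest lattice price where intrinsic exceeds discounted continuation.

Δt=0.15363, u=1.06639, d=0.93774, q=0.53545, disc=e^(-rΔt)=0.99342
k=8 terminal: V=max(K-S,0) → 34.6487 22.1821 8.0053 0.0000 0.0000 0.0000 0.0000 0.0000 0.0000
k=7: j=0 S=96.9043 intr=28.6157 cont=27.7892 V=28.6157[EX]; j=1 S=110.1986 intr=15.3214 cont=14.4950 V=15.3214[EX]; j=2 S=125.3166 intr=0.2034 cont=3.6943 V=3.6943[hold]; j=3 S=142.5087 intr=0.0000 cont=0.0000 V=0.0000[hold]; j=4 S=162.0594 intr=0.0000 cont=0.0000 V=0.0000[hold]; j=5 S=184.2922 intr=0.0000 cont=0.0000 V=0.0000[hold]; j=6 S=209.5751 intr=0.0000 cont=0.0000 V=0.0000[hold]; j=7 S=238.3266 intr=0.0000 cont=0.0000 V=0.0000[hold]  S*(7)=110.1986
k=6: j=0 S=103.3379 intr=22.1821 cont=21.3557 V=22.1821[EX]; j=1 S=117.5147 intr=8.0053 cont=9.0358 V=9.0358[hold]; j=2 S=133.6365 intr=0.0000 cont=1.7049 V=1.7049[hold]; j=3 S=151.9700 intr=0.0000 cont=0.0000 V=0.0000[hold]; j=4 S=172.8187 intr=0.0000 cont=0.0000 V=0.0000[hold]; j=5 S=196.5275 intr=0.0000 cont=0.0000 V=0.0000[hold]; j=6 S=223.4890 intr=0.0000 cont=0.0000 V=0.0000[hold]  S*(6)=103.3379
k=5: j=0 S=110.1986 intr=15.3214 cont=15.0431 V=15.3214[EX]; j=1 S=125.3166 intr=0.2034 cont=5.0768 V=5.0768[hold]; j=2 S=142.5087 intr=0.0000 cont=0.7868 V=0.7868[hold]; j=3 S=162.0594 intr=0.0000 cont=0.0000 V=0.0000[hold]; j=4 S=184.2922 intr=0.0000 cont=0.0000 V=0.0000[hold]; j=5 S=209.5751 intr=0.0000 cont=0.0000 V=0.0000[hold]  S*(5)=110.1986
k=4: j=0 S=117.5147 intr=8.0053 cont=9.7711 V=9.7711[hold]; j=1 S=133.6365 intr=0.0000 cont=2.7614 V=2.7614[hold]; j=2 S=151.9700 intr=0.0000 cont=0.3631 V=0.3631[hold]; j=3 S=172.8187 intr=0.0000 cont=0.0000 V=0.0000[hold]; j=4 S=196.5275 intr=0.0000 cont=0.0000 V=0.0000[hold]  S*(4)=-
k=3: j=0 S=125.3166 intr=0.2034 cont=5.9781 V=5.9781[hold]; j=1 S=142.5087 intr=0.0000 cont=1.4675 V=1.4675[hold]; j=2 S=162.0594 intr=0.0000 cont=0.1676 V=0.1676[hold]; j=3 S=184.2922 intr=0.0000 cont=0.0000 V=0.0000[hold]  S*(3)=-
k=2: j=0 S=133.6365 intr=0.0000 cont=3.5394 V=3.5394[hold]; j=1 S=151.9700 intr=0.0000 cont=0.7664 V=0.7664[hold]; j=2 S=172.8187 intr=0.0000 cont=0.0773 V=0.0773[hold]  S*(2)=-
k=1: j=0 S=142.5087 intr=0.0000 cont=2.0410 V=2.0410[hold]; j=1 S=162.0594 intr=0.0000 cont=0.3948 V=0.3948[hold]  S*(1)=-
k=0: j=0 S=151.9700 intr=0.0000 cont=1.1519 V=1.1519[hold]  S*(0)=-

price = 1.1519
boundary = - - - - - 110.1986 103.3379 110.1986
tree:
1.1519
2.0410 0.3948
3.5394 0.7664 0.0773
5.9781 1.4675 0.1676 0.0000
9.7711 2.7614 0.3631 0.0000 0.0000
15.3214 5.0768 0.7868 0.0000 0.0000 0.0000
22.1821 9.0358 1.7049 0.0000 0.0000 0.0000 0.0000
28.6157 15.3214 3.6943 0.0000 0.0000 0.0000 0.0000 0.0000
34.6487 22.1821 8.0053 0.0000 0.0000 0.0000 0.0000 0.0000 0.0000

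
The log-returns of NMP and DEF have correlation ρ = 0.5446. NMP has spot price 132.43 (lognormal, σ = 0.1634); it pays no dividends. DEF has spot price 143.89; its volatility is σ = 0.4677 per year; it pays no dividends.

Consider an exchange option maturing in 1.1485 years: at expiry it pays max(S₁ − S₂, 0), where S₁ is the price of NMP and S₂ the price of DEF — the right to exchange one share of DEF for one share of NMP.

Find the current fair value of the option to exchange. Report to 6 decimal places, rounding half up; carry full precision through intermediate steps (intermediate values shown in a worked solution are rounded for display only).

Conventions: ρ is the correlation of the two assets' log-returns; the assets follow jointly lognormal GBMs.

exchange price = 18.304359

σ_eff = √(σ₁² + σ₂² − 2ρσ₁σ₂) = √(0.1634² + 0.4677² − 2·0.5446·0.1634·0.4677) = 0.402745
d₁ = (ln(S₁/S₂) + (q₂ − q₁ + σ_eff²/2)T) / (σ_eff√T) = (ln(132.43/143.89) + (0.0 − 0.0 + 0.081102)·1.1485) / 0.431615 = 0.023518
d₂ = d₁ − σ_eff√T = 0.023518 − 0.431615 = -0.408097
N(d₁) = 0.509381,  N(d₂) = 0.341601
V = S₁·e^{−q₁T}·N(d₁) − S₂·e^{−q₂T}·N(d₂) = 67.457376 − 49.153017 = 18.304359
Key observation: r never enters — measured in units of DEF, the claim is a call on S₁/S₂ struck at 1, so only the dividend yields and σ_eff matter.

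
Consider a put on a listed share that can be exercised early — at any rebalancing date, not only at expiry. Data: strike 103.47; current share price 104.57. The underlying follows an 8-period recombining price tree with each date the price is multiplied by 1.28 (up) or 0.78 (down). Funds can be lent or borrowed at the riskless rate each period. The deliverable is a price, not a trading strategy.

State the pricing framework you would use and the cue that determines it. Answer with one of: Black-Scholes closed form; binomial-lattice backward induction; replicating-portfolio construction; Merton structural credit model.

framework: binomial-lattice backward induction

Key observation: with exercise allowed before expiry on a discrete up/down model (8 steps from spot 104.57), the strike-103.47 put's value must be rolled back through the tree testing early exercise at each node.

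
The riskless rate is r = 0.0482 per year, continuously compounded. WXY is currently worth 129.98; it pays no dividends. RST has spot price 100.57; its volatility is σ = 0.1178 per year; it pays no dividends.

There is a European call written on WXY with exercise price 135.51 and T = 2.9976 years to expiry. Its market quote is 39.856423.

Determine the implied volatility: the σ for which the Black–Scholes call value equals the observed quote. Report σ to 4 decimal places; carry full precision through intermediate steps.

At σ = 0.3958 the Black–Scholes value reproduces the quote:
σ√T = 0.3958·√2.9976 = 0.685271
d₁ = (ln(S/K) + (r+σ²/2)T) / (σ√T) = (ln(129.98/135.51) + (0.0482+0.3958²/2)·2.9976) / 0.685271 = (-0.041665 + 0.379283) / 0.685271 = 0.492678
d₂ = d₁ − σ√T = 0.492678 − 0.685271 = -0.192594
e^{−rT} = 0.865468
N(d₁) = 0.688880,  N(d₂) = 0.423639
V = S·N(d₁) − K·e^{−rT}·N(d₂) = 89.540600 − 49.684176 = 39.856423 (matching the quote); vega is positive throughout, so no other σ reproduces this price

sigma = 0.3958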